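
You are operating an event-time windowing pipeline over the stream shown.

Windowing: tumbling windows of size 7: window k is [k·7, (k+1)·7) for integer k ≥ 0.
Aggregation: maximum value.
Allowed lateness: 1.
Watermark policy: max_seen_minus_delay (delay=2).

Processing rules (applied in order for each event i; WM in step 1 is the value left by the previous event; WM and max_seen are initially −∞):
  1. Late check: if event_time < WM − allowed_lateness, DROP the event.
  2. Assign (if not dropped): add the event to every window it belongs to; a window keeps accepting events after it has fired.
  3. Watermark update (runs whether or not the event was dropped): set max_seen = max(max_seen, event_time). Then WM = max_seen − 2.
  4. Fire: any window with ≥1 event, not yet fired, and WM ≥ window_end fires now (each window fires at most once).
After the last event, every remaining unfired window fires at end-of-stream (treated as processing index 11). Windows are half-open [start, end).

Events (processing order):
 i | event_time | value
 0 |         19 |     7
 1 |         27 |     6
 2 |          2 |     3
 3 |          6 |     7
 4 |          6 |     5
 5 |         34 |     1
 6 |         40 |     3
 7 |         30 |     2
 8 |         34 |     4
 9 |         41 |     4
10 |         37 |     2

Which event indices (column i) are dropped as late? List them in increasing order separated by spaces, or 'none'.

i=0 t=19 v=7: → [14,21); WM=17
i=1 t=27 v=6: → [21,28); WM=25; [14,21) fires=7
i=2 t=2 v=3: DROP (t<25-1); WM=25
i=3 t=6 v=7: DROP (t<25-1); WM=25
i=4 t=6 v=5: DROP (t<25-1); WM=25
i=5 t=34 v=1: → [28,35); WM=32; [21,28) fires=6
i=6 t=40 v=3: → [35,42); WM=38; [28,35) fires=1
i=7 t=30 v=2: DROP (t<38-1); WM=38
i=8 t=34 v=4: DROP (t<38-1); WM=38
i=9 t=41 v=4: → [35,42); WM=39
i=10 t=37 v=2: DROP (t<39-1); WM=39

2 3 4 7 8 10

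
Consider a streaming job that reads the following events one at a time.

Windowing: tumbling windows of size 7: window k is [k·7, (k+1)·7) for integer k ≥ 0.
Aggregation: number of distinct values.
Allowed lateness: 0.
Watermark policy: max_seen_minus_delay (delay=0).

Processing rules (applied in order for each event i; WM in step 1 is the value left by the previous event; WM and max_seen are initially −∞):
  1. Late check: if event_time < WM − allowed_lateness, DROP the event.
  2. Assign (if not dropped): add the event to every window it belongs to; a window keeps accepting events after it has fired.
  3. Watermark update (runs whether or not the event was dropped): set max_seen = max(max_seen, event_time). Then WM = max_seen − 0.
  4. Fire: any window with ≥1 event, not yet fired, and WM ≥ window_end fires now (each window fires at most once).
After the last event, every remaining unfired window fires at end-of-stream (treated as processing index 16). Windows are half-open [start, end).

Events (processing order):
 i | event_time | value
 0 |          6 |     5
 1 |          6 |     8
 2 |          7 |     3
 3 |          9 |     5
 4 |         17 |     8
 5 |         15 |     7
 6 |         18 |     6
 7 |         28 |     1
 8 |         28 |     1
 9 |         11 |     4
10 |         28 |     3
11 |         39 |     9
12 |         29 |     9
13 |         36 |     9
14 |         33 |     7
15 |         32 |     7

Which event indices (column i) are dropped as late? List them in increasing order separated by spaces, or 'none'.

5 9 12 13 14 15

i=0 t=6 v=5: → [0,7); WM=6
i=1 t=6 v=8: → [0,7); WM=6
i=2 t=7 v=3: → [7,14); WM=7; [0,7) fires=2
i=3 t=9 v=5: → [7,14); WM=9
i=4 t=17 v=8: → [14,21); WM=17; [7,14) fires=2
i=5 t=15 v=7: DROP (t<17-0); WM=17
i=6 t=18 v=6: → [14,21); WM=18
i=7 t=28 v=1: → [28,35); WM=28; [14,21) fires=2
i=8 t=28 v=1: → [28,35); WM=28
i=9 t=11 v=4: DROP (t<28-0); WM=28
i=10 t=28 v=3: → [28,35); WM=28
i=11 t=39 v=9: → [35,42); WM=39; [28,35) fires=2
i=12 t=29 v=9: DROP (t<39-0); WM=39
i=13 t=36 v=9: DROP (t<39-0); WM=39
i=14 t=33 v=7: DROP (t<39-0); WM=39
i=15 t=32 v=7: DROP (t<39-0); WM=39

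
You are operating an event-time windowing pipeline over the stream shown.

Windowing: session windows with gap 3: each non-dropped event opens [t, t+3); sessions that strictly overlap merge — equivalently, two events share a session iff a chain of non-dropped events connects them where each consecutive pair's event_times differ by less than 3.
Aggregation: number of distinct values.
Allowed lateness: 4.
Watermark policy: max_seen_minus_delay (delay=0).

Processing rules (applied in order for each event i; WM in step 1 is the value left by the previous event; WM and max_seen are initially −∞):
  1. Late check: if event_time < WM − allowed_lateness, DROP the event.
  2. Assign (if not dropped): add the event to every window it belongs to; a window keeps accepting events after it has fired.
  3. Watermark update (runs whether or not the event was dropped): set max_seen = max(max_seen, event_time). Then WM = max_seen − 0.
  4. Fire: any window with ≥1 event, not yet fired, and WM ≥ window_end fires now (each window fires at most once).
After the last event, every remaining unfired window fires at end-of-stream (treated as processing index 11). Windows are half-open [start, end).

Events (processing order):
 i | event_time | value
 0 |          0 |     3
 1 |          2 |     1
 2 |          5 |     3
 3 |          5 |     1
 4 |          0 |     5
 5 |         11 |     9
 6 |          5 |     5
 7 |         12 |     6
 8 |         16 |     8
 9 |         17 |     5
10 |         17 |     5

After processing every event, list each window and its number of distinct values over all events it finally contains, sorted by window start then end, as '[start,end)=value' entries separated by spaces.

i=0 t=0 v=3: → [0,3); WM=0
i=1 t=2 v=1: → [0,5); WM=2
i=2 t=5 v=3: → [5,8); WM=5
i=3 t=5 v=1: → [5,8); WM=5
i=4 t=0 v=5: DROP (t<5-4); WM=5
i=5 t=11 v=9: → [11,14); WM=11
i=6 t=5 v=5: DROP (t<11-4); WM=11
i=7 t=12 v=6: → [11,15); WM=12
i=8 t=16 v=8: → [16,19); WM=16
i=9 t=17 v=5: → [16,20); WM=17
i=10 t=17 v=5: → [16,20); WM=17

[0,5)=2 [5,8)=2 [11,15)=2 [16,20)=2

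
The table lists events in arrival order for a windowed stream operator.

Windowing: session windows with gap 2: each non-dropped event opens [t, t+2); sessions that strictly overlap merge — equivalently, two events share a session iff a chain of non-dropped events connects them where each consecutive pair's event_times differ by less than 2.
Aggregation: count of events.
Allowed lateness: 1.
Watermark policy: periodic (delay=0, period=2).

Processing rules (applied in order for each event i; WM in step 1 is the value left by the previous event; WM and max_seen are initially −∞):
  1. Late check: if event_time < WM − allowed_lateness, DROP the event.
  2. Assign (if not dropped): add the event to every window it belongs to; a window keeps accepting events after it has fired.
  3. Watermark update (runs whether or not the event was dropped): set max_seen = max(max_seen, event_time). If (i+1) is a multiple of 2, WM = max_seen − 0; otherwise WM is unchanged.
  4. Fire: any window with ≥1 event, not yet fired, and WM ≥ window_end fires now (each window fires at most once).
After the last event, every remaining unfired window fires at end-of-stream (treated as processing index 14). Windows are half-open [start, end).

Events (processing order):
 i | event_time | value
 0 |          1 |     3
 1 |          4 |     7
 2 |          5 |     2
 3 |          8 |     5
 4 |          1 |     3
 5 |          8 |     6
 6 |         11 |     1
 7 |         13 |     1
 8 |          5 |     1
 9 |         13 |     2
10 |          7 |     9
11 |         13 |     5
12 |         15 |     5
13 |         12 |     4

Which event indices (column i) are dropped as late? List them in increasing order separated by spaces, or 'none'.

4 8 10

i=0 t=1 v=3: → [1,3); WM=−∞
i=1 t=4 v=7: → [4,6); WM=4
i=2 t=5 v=2: → [4,7); WM=4
i=3 t=8 v=5: → [8,10); WM=8
i=4 t=1 v=3: DROP (t<8-1); WM=8
i=5 t=8 v=6: → [8,10); WM=8
i=6 t=11 v=1: → [11,13); WM=8
i=7 t=13 v=1: → [13,15); WM=13
i=8 t=5 v=1: DROP (t<13-1); WM=13
i=9 t=13 v=2: → [13,15); WM=13
i=10 t=7 v=9: DROP (t<13-1); WM=13
i=11 t=13 v=5: → [13,15); WM=13
i=12 t=15 v=5: → [15,17); WM=13
i=13 t=12 v=4: → [11,15); WM=15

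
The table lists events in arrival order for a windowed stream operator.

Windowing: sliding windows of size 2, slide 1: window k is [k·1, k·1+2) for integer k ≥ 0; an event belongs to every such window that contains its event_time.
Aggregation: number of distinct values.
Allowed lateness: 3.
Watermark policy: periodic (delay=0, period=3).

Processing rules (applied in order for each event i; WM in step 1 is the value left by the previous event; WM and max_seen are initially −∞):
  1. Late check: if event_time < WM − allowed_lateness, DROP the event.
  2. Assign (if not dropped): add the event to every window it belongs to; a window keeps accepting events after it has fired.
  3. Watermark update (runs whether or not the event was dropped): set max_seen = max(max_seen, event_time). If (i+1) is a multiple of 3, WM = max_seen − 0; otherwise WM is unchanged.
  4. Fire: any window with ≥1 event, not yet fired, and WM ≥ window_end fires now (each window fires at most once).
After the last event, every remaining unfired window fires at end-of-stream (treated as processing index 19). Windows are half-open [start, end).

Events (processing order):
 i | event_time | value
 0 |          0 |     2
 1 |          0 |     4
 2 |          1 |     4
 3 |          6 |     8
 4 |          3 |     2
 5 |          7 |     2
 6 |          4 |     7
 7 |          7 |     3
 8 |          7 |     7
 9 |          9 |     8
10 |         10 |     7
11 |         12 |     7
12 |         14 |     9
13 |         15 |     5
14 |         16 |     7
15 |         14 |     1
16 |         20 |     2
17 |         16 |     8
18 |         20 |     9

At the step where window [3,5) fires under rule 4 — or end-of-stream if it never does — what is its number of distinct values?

1

i=0 t=0 v=2: → [0,2); WM=−∞
i=1 t=0 v=4: → [0,2); WM=−∞
i=2 t=1 v=4: → [1,3),[0,2); WM=1
i=3 t=6 v=8: → [6,8),[5,7); WM=1
i=4 t=3 v=2: → [3,5),[2,4); WM=1
i=5 t=7 v=2: → [7,9),[6,8); WM=7; [0,2) fires=2 [1,3) fires=1 [2,4) fires=1 [3,5) fires=1 [5,7) fires=1
i=6 t=4 v=7: → [4,6),[3,5); WM=7; [4,6) fires=1
i=7 t=7 v=3: → [7,9),[6,8); WM=7
i=8 t=7 v=7: → [7,9),[6,8); WM=7
i=9 t=9 v=8: → [9,11),[8,10); WM=7
i=10 t=10 v=7: → [10,12),[9,11); WM=7
i=11 t=12 v=7: → [12,14),[11,13); WM=12; [6,8) fires=4 [7,9) fires=3 [8,10) fires=1 [9,11) fires=2 [10,12) fires=1
i=12 t=14 v=9: → [14,16),[13,15); WM=12
i=13 t=15 v=5: → [15,17),[14,16); WM=12
i=14 t=16 v=7: → [16,18),[15,17); WM=16; [11,13) fires=1 [12,14) fires=1 [13,15) fires=1 [14,16) fires=2
i=15 t=14 v=1: → [14,16),[13,15); WM=16
i=16 t=20 v=2: → [20,22),[19,21); WM=16
i=17 t=16 v=8: → [16,18),[15,17); WM=20; [15,17) fires=3 [16,18) fires=2
i=18 t=20 v=9: → [20,22),[19,21); WM=20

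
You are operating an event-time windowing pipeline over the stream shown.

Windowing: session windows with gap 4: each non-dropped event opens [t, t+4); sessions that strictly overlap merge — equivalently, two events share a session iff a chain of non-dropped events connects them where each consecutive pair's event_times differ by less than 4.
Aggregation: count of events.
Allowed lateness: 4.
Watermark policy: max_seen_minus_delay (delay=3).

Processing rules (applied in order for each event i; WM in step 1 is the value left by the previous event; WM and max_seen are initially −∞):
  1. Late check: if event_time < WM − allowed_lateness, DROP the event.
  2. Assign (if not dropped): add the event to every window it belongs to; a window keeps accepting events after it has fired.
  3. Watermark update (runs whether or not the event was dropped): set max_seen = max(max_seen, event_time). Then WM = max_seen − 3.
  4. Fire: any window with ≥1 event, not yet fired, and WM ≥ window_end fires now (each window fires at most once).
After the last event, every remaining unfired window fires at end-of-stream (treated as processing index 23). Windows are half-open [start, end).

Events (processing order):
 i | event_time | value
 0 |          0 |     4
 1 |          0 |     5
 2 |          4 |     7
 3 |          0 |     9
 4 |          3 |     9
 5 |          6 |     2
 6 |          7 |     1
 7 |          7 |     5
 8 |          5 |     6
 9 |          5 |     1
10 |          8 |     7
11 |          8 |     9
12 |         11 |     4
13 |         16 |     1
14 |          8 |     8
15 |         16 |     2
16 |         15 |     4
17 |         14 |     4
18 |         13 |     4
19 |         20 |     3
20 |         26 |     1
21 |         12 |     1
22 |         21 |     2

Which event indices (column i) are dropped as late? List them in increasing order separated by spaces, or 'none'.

14 21

i=0 t=0 v=4: → [0,4); WM=-3
i=1 t=0 v=5: → [0,4); WM=-3
i=2 t=4 v=7: → [4,8); WM=1
i=3 t=0 v=9: → [0,4); WM=1
i=4 t=3 v=9: → [0,8); WM=1
i=5 t=6 v=2: → [0,10); WM=3
i=6 t=7 v=1: → [0,11); WM=4
i=7 t=7 v=5: → [0,11); WM=4
i=8 t=5 v=6: → [0,11); WM=4
i=9 t=5 v=1: → [0,11); WM=4
i=10 t=8 v=7: → [0,12); WM=5
i=11 t=8 v=9: → [0,12); WM=5
i=12 t=11 v=4: → [0,15); WM=8
i=13 t=16 v=1: → [16,20); WM=13
i=14 t=8 v=8: DROP (t<13-4); WM=13
i=15 t=16 v=2: → [16,20); WM=13
i=16 t=15 v=4: → [15,20); WM=13
i=17 t=14 v=4: → [0,20); WM=13
i=18 t=13 v=4: → [0,20); WM=13
i=19 t=20 v=3: → [20,24); WM=17
i=20 t=26 v=1: → [26,30); WM=23
i=21 t=12 v=1: DROP (t<23-4); WM=23
i=22 t=21 v=2: → [20,25); WM=23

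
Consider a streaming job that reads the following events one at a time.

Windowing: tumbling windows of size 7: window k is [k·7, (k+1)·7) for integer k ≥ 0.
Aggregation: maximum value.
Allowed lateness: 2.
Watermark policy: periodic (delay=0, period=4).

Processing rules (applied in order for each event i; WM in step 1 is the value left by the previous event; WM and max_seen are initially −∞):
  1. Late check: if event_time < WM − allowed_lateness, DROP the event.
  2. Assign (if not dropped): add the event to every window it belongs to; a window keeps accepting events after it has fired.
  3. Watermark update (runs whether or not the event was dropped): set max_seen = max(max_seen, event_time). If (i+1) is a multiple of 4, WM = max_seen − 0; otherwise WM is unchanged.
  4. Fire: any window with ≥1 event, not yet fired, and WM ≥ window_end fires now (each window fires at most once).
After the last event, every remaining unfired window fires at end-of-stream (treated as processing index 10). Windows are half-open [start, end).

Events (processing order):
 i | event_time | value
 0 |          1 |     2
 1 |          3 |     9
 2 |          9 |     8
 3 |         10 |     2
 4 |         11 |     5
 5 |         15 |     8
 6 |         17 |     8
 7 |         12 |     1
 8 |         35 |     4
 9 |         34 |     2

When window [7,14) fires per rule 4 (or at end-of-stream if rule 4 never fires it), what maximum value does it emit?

8

i=0 t=1 v=2: → [0,7); WM=−∞
i=1 t=3 v=9: → [0,7); WM=−∞
i=2 t=9 v=8: → [7,14); WM=−∞
i=3 t=10 v=2: → [7,14); WM=10; [0,7) fires=9
i=4 t=11 v=5: → [7,14); WM=10
i=5 t=15 v=8: → [14,21); WM=10
i=6 t=17 v=8: → [14,21); WM=10
i=7 t=12 v=1: → [7,14); WM=17; [7,14) fires=8
i=8 t=35 v=4: → [35,42); WM=17
i=9 t=34 v=2: → [28,35); WM=17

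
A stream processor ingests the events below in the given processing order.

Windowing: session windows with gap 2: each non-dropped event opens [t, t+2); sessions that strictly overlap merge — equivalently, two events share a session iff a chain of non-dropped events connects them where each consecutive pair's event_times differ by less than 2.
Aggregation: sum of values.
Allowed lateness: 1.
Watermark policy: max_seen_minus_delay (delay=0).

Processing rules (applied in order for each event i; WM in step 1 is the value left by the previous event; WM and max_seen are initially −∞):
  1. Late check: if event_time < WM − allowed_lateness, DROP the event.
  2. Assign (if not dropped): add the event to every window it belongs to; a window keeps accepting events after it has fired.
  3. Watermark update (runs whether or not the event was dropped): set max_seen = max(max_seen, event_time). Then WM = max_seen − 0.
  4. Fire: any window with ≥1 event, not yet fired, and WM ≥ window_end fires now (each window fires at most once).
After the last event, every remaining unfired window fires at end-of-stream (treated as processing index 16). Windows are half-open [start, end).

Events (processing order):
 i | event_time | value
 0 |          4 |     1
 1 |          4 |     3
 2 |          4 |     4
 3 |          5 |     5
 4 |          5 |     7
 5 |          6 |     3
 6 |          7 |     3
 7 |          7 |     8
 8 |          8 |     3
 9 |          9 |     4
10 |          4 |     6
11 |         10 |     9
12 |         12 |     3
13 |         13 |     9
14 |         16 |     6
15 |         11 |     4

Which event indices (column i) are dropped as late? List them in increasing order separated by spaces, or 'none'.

i=0 t=4 v=1: → [4,6); WM=4
i=1 t=4 v=3: → [4,6); WM=4
i=2 t=4 v=4: → [4,6); WM=4
i=3 t=5 v=5: → [4,7); WM=5
i=4 t=5 v=7: → [4,7); WM=5
i=5 t=6 v=3: → [4,8); WM=6
i=6 t=7 v=3: → [4,9); WM=7
i=7 t=7 v=8: → [4,9); WM=7
i=8 t=8 v=3: → [4,10); WM=8
i=9 t=9 v=4: → [4,11); WM=9
i=10 t=4 v=6: DROP (t<9-1); WM=9
i=11 t=10 v=9: → [4,12); WM=10
i=12 t=12 v=3: → [12,14); WM=12
i=13 t=13 v=9: → [12,15); WM=13
i=14 t=16 v=6: → [16,18); WM=16
i=15 t=11 v=4: DROP (t<16-1); WM=16

10 15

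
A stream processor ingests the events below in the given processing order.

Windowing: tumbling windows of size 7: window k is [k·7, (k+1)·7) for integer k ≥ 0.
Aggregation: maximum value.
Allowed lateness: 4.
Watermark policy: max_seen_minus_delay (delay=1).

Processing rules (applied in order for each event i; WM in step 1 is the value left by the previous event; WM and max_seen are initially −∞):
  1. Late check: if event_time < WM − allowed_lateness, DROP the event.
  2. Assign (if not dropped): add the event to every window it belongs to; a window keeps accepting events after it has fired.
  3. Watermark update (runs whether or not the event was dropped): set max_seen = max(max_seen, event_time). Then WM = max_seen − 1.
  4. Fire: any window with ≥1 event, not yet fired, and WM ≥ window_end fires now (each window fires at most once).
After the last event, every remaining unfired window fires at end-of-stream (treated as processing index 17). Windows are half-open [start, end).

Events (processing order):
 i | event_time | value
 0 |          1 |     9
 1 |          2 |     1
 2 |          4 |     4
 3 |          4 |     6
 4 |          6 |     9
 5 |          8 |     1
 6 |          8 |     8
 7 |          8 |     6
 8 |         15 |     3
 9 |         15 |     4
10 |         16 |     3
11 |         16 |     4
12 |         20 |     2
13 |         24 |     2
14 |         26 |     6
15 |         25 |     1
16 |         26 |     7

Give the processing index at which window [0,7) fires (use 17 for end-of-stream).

5

i=0 t=1 v=9: → [0,7); WM=0
i=1 t=2 v=1: → [0,7); WM=1
i=2 t=4 v=4: → [0,7); WM=3
i=3 t=4 v=6: → [0,7); WM=3
i=4 t=6 v=9: → [0,7); WM=5
i=5 t=8 v=1: → [7,14); WM=7; [0,7) fires=9
i=6 t=8 v=8: → [7,14); WM=7
i=7 t=8 v=6: → [7,14); WM=7
i=8 t=15 v=3: → [14,21); WM=14; [7,14) fires=8
i=9 t=15 v=4: → [14,21); WM=14
i=10 t=16 v=3: → [14,21); WM=15
i=11 t=16 v=4: → [14,21); WM=15
i=12 t=20 v=2: → [14,21); WM=19
i=13 t=24 v=2: → [21,28); WM=23; [14,21) fires=4
i=14 t=26 v=6: → [21,28); WM=25
i=15 t=25 v=1: → [21,28); WM=25
i=16 t=26 v=7: → [21,28); WM=25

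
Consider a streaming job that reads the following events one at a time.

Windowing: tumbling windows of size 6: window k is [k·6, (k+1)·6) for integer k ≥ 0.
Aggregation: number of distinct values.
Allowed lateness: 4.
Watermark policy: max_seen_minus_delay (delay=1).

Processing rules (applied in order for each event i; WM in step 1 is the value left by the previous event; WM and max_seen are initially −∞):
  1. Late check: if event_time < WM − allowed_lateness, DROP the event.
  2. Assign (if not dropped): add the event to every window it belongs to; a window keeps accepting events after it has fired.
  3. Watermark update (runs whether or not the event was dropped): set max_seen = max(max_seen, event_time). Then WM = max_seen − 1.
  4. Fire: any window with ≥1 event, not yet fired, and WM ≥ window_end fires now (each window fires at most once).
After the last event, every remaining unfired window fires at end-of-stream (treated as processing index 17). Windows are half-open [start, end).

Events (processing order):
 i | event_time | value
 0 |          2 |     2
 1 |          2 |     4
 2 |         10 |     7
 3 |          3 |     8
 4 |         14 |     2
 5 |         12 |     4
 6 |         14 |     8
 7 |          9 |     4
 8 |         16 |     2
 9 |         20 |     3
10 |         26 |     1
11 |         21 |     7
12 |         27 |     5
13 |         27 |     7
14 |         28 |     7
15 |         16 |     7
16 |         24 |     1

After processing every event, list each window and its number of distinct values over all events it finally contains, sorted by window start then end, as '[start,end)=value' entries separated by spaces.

[0,6)=2 [6,12)=2 [12,18)=3 [18,24)=2 [24,30)=3

i=0 t=2 v=2: → [0,6); WM=1
i=1 t=2 v=4: → [0,6); WM=1
i=2 t=10 v=7: → [6,12); WM=9; [0,6) fires=2
i=3 t=3 v=8: DROP (t<9-4); WM=9
i=4 t=14 v=2: → [12,18); WM=13; [6,12) fires=1
i=5 t=12 v=4: → [12,18); WM=13
i=6 t=14 v=8: → [12,18); WM=13
i=7 t=9 v=4: → [6,12); WM=13
i=8 t=16 v=2: → [12,18); WM=15
i=9 t=20 v=3: → [18,24); WM=19; [12,18) fires=3
i=10 t=26 v=1: → [24,30); WM=25; [18,24) fires=1
i=11 t=21 v=7: → [18,24); WM=25
i=12 t=27 v=5: → [24,30); WM=26
i=13 t=27 v=7: → [24,30); WM=26
i=14 t=28 v=7: → [24,30); WM=27
i=15 t=16 v=7: DROP (t<27-4); WM=27
i=16 t=24 v=1: → [24,30); WM=27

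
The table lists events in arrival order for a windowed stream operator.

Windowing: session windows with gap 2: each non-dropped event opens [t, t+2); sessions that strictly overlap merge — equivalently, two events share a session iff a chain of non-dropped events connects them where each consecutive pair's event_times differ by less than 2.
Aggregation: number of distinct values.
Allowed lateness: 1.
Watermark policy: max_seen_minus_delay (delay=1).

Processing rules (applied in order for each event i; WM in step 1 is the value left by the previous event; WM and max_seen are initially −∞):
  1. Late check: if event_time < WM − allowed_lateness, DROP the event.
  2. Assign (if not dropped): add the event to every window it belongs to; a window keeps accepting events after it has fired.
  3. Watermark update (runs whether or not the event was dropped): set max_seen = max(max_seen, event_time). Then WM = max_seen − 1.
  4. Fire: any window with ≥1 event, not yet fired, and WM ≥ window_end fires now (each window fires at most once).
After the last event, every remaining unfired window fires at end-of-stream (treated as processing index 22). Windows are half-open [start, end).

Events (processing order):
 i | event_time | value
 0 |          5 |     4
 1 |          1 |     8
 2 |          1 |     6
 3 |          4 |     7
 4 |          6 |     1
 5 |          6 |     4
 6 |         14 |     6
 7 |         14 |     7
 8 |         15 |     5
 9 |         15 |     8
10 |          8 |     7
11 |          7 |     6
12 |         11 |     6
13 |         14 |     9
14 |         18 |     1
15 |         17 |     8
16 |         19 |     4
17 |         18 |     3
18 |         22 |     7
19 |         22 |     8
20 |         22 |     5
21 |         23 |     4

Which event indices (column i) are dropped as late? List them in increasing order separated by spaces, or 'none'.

i=0 t=5 v=4: → [5,7); WM=4
i=1 t=1 v=8: DROP (t<4-1); WM=4
i=2 t=1 v=6: DROP (t<4-1); WM=4
i=3 t=4 v=7: → [4,7); WM=4
i=4 t=6 v=1: → [4,8); WM=5
i=5 t=6 v=4: → [4,8); WM=5
i=6 t=14 v=6: → [14,16); WM=13
i=7 t=14 v=7: → [14,16); WM=13
i=8 t=15 v=5: → [14,17); WM=14
i=9 t=15 v=8: → [14,17); WM=14
i=10 t=8 v=7: DROP (t<14-1); WM=14
i=11 t=7 v=6: DROP (t<14-1); WM=14
i=12 t=11 v=6: DROP (t<14-1); WM=14
i=13 t=14 v=9: → [14,17); WM=14
i=14 t=18 v=1: → [18,20); WM=17
i=15 t=17 v=8: → [17,20); WM=17
i=16 t=19 v=4: → [17,21); WM=18
i=17 t=18 v=3: → [17,21); WM=18
i=18 t=22 v=7: → [22,24); WM=21
i=19 t=22 v=8: → [22,24); WM=21
i=20 t=22 v=5: → [22,24); WM=21
i=21 t=23 v=4: → [22,25); WM=22

1 2 10 11 12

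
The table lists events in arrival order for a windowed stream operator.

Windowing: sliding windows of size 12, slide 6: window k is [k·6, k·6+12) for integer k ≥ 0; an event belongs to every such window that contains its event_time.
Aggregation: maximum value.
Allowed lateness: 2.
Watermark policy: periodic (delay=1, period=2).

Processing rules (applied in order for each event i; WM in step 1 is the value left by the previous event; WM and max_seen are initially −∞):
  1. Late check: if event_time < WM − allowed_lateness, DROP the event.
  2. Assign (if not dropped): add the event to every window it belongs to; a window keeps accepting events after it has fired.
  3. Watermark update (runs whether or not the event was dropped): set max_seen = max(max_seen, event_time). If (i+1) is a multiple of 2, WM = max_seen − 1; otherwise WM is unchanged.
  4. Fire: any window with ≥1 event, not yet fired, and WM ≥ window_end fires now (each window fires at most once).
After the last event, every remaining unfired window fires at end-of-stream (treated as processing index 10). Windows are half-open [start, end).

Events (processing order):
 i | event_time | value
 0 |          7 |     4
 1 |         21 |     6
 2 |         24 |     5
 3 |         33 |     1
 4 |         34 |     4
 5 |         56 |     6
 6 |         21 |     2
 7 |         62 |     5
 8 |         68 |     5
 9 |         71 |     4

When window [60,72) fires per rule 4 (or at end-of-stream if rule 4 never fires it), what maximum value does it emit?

5

i=0 t=7 v=4: → [6,18),[0,12); WM=−∞
i=1 t=21 v=6: → [18,30),[12,24); WM=20; [0,12) fires=4 [6,18) fires=4
i=2 t=24 v=5: → [24,36),[18,30); WM=20
i=3 t=33 v=1: → [30,42),[24,36); WM=32; [12,24) fires=6 [18,30) fires=6
i=4 t=34 v=4: → [30,42),[24,36); WM=32
i=5 t=56 v=6: → [54,66),[48,60); WM=55; [24,36) fires=5 [30,42) fires=4
i=6 t=21 v=2: DROP (t<55-2); WM=55
i=7 t=62 v=5: → [60,72),[54,66); WM=61; [48,60) fires=6
i=8 t=68 v=5: → [66,78),[60,72); WM=61
i=9 t=71 v=4: → [66,78),[60,72); WM=70; [54,66) fires=6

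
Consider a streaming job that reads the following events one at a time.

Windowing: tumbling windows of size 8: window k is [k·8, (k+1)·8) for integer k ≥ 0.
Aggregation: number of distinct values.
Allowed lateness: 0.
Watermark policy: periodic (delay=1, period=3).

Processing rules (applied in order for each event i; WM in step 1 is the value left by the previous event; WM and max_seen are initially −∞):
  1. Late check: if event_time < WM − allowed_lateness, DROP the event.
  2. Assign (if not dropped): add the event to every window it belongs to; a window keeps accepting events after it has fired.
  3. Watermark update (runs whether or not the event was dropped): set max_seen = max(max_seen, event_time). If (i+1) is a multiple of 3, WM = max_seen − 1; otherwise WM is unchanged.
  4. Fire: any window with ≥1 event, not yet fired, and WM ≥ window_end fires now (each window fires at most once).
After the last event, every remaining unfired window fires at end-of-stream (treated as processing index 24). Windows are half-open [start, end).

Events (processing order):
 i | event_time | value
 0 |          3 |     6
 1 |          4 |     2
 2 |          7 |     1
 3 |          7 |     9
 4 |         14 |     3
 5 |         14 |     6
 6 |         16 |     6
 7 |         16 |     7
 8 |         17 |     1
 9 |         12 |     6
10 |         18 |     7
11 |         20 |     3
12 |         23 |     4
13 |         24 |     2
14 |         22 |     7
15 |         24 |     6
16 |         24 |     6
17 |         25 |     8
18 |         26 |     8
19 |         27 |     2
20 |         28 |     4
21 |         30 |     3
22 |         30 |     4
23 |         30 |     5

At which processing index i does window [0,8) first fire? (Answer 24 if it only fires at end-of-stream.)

5

i=0 t=3 v=6: → [0,8); WM=−∞
i=1 t=4 v=2: → [0,8); WM=−∞
i=2 t=7 v=1: → [0,8); WM=6
i=3 t=7 v=9: → [0,8); WM=6
i=4 t=14 v=3: → [8,16); WM=6
i=5 t=14 v=6: → [8,16); WM=13; [0,8) fires=4
i=6 t=16 v=6: → [16,24); WM=13
i=7 t=16 v=7: → [16,24); WM=13
i=8 t=17 v=1: → [16,24); WM=16; [8,16) fires=2
i=9 t=12 v=6: DROP (t<16-0); WM=16
i=10 t=18 v=7: → [16,24); WM=16
i=11 t=20 v=3: → [16,24); WM=19
i=12 t=23 v=4: → [16,24); WM=19
i=13 t=24 v=2: → [24,32); WM=19
i=14 t=22 v=7: → [16,24); WM=23
i=15 t=24 v=6: → [24,32); WM=23
i=16 t=24 v=6: → [24,32); WM=23
i=17 t=25 v=8: → [24,32); WM=24; [16,24) fires=5
i=18 t=26 v=8: → [24,32); WM=24
i=19 t=27 v=2: → [24,32); WM=24
i=20 t=28 v=4: → [24,32); WM=27
i=21 t=30 v=3: → [24,32); WM=27
i=22 t=30 v=4: → [24,32); WM=27
i=23 t=30 v=5: → [24,32); WM=29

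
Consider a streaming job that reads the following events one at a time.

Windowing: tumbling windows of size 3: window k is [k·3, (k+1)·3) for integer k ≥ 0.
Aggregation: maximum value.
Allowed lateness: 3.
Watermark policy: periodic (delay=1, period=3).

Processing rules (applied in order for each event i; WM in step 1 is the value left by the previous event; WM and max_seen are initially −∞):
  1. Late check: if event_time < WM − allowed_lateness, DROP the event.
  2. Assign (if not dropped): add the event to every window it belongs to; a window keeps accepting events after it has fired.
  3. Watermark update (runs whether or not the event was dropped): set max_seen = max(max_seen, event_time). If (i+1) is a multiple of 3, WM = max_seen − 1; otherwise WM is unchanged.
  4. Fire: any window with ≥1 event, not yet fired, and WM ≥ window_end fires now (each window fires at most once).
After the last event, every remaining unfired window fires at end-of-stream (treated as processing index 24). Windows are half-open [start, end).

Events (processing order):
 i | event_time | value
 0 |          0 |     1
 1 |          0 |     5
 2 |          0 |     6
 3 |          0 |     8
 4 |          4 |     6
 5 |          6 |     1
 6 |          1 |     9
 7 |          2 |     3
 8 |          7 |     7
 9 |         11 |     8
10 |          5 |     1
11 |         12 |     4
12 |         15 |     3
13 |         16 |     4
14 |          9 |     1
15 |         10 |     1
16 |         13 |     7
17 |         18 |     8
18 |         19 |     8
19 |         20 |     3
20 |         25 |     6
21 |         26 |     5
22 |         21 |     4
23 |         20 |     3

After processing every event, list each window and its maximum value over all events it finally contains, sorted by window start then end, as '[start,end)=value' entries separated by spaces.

i=0 t=0 v=1: → [0,3); WM=−∞
i=1 t=0 v=5: → [0,3); WM=−∞
i=2 t=0 v=6: → [0,3); WM=-1
i=3 t=0 v=8: → [0,3); WM=-1
i=4 t=4 v=6: → [3,6); WM=-1
i=5 t=6 v=1: → [6,9); WM=5; [0,3) fires=8
i=6 t=1 v=9: DROP (t<5-3); WM=5
i=7 t=2 v=3: → [0,3); WM=5
i=8 t=7 v=7: → [6,9); WM=6; [3,6) fires=6
i=9 t=11 v=8: → [9,12); WM=6
i=10 t=5 v=1: → [3,6); WM=6
i=11 t=12 v=4: → [12,15); WM=11; [6,9) fires=7
i=12 t=15 v=3: → [15,18); WM=11
i=13 t=16 v=4: → [15,18); WM=11
i=14 t=9 v=1: → [9,12); WM=15; [9,12) fires=8 [12,15) fires=4
i=15 t=10 v=1: DROP (t<15-3); WM=15
i=16 t=13 v=7: → [12,15); WM=15
i=17 t=18 v=8: → [18,21); WM=17
i=18 t=19 v=8: → [18,21); WM=17
i=19 t=20 v=3: → [18,21); WM=17
i=20 t=25 v=6: → [24,27); WM=24; [15,18) fires=4 [18,21) fires=8
i=21 t=26 v=5: → [24,27); WM=24
i=22 t=21 v=4: → [21,24); WM=24; [21,24) fires=4
i=23 t=20 v=3: DROP (t<24-3); WM=25

[0,3)=8 [3,6)=6 [6,9)=7 [9,12)=8 [12,15)=7 [15,18)=4 [18,21)=8 [21,24)=4 [24,27)=6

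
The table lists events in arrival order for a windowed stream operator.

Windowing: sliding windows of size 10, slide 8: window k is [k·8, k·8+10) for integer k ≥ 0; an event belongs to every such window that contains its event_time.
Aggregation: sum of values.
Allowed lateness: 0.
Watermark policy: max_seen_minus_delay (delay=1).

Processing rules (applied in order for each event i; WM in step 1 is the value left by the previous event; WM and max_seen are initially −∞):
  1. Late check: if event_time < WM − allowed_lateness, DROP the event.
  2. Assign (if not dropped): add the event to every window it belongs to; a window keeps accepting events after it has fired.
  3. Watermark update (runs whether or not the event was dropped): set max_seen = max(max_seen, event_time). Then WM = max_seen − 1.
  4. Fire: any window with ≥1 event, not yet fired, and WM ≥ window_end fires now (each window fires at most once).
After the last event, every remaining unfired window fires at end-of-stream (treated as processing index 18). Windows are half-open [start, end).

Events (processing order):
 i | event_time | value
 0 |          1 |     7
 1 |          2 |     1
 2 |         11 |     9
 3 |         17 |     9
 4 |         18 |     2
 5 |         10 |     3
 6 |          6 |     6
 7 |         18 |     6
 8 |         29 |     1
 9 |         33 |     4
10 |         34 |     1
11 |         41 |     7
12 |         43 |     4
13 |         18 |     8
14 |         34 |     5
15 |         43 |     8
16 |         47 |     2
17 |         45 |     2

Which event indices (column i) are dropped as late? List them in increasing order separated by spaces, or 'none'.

i=0 t=1 v=7: → [0,10); WM=0
i=1 t=2 v=1: → [0,10); WM=1
i=2 t=11 v=9: → [8,18); WM=10; [0,10) fires=8
i=3 t=17 v=9: → [16,26),[8,18); WM=16
i=4 t=18 v=2: → [16,26); WM=17
i=5 t=10 v=3: DROP (t<17-0); WM=17
i=6 t=6 v=6: DROP (t<17-0); WM=17
i=7 t=18 v=6: → [16,26); WM=17
i=8 t=29 v=1: → [24,34); WM=28; [8,18) fires=18 [16,26) fires=17
i=9 t=33 v=4: → [32,42),[24,34); WM=32
i=10 t=34 v=1: → [32,42); WM=33
i=11 t=41 v=7: → [40,50),[32,42); WM=40; [24,34) fires=5
i=12 t=43 v=4: → [40,50); WM=42; [32,42) fires=12
i=13 t=18 v=8: DROP (t<42-0); WM=42
i=14 t=34 v=5: DROP (t<42-0); WM=42
i=15 t=43 v=8: → [40,50); WM=42
i=16 t=47 v=2: → [40,50); WM=46
i=17 t=45 v=2: DROP (t<46-0); WM=46

5 6 13 14 17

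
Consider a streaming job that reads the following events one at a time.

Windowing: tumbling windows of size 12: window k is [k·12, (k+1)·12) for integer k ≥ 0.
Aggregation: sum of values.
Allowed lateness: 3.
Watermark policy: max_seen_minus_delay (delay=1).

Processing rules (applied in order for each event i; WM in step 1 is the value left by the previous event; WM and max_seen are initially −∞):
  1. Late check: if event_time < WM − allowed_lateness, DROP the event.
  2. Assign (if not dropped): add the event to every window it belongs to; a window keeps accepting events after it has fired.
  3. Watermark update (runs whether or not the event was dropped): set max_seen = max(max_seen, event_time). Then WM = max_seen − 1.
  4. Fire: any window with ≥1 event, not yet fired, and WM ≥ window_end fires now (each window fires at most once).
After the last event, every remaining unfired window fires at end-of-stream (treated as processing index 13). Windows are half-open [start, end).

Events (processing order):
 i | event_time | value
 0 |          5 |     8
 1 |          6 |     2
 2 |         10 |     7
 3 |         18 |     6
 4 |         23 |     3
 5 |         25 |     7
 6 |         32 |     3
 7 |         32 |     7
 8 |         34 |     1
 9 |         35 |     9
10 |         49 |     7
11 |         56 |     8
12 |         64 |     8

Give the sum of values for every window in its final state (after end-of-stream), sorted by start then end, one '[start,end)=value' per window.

i=0 t=5 v=8: → [0,12); WM=4
i=1 t=6 v=2: → [0,12); WM=5
i=2 t=10 v=7: → [0,12); WM=9
i=3 t=18 v=6: → [12,24); WM=17; [0,12) fires=17
i=4 t=23 v=3: → [12,24); WM=22
i=5 t=25 v=7: → [24,36); WM=24; [12,24) fires=9
i=6 t=32 v=3: → [24,36); WM=31
i=7 t=32 v=7: → [24,36); WM=31
i=8 t=34 v=1: → [24,36); WM=33
i=9 t=35 v=9: → [24,36); WM=34
i=10 t=49 v=7: → [48,60); WM=48; [24,36) fires=27
i=11 t=56 v=8: → [48,60); WM=55
i=12 t=64 v=8: → [60,72); WM=63; [48,60) fires=15

[0,12)=17 [12,24)=9 [24,36)=27 [48,60)=15 [60,72)=8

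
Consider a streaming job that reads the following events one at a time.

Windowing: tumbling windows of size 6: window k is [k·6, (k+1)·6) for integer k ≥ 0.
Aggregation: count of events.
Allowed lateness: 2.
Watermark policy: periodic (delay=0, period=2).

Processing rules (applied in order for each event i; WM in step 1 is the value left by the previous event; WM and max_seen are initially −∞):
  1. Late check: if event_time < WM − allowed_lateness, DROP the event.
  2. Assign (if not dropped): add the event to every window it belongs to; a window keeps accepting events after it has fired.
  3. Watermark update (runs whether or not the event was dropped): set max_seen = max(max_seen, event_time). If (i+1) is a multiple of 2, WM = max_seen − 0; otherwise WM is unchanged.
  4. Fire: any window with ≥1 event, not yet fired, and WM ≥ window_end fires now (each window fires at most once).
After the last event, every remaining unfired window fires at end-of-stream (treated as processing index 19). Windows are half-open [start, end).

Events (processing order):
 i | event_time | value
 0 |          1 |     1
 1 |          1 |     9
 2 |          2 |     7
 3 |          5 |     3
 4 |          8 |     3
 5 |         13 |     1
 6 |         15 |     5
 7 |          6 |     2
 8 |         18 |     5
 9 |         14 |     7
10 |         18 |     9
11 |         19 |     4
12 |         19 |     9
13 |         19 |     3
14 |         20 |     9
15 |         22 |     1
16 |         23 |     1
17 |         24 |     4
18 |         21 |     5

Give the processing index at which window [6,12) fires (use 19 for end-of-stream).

5

i=0 t=1 v=1: → [0,6); WM=−∞
i=1 t=1 v=9: → [0,6); WM=1
i=2 t=2 v=7: → [0,6); WM=1
i=3 t=5 v=3: → [0,6); WM=5
i=4 t=8 v=3: → [6,12); WM=5
i=5 t=13 v=1: → [12,18); WM=13; [0,6) fires=4 [6,12) fires=1
i=6 t=15 v=5: → [12,18); WM=13
i=7 t=6 v=2: DROP (t<13-2); WM=15
i=8 t=18 v=5: → [18,24); WM=15
i=9 t=14 v=7: → [12,18); WM=18; [12,18) fires=3
i=10 t=18 v=9: → [18,24); WM=18
i=11 t=19 v=4: → [18,24); WM=19
i=12 t=19 v=9: → [18,24); WM=19
i=13 t=19 v=3: → [18,24); WM=19
i=14 t=20 v=9: → [18,24); WM=19
i=15 t=22 v=1: → [18,24); WM=22
i=16 t=23 v=1: → [18,24); WM=22
i=17 t=24 v=4: → [24,30); WM=24; [18,24) fires=8
i=18 t=21 v=5: DROP (t<24-2); WM=24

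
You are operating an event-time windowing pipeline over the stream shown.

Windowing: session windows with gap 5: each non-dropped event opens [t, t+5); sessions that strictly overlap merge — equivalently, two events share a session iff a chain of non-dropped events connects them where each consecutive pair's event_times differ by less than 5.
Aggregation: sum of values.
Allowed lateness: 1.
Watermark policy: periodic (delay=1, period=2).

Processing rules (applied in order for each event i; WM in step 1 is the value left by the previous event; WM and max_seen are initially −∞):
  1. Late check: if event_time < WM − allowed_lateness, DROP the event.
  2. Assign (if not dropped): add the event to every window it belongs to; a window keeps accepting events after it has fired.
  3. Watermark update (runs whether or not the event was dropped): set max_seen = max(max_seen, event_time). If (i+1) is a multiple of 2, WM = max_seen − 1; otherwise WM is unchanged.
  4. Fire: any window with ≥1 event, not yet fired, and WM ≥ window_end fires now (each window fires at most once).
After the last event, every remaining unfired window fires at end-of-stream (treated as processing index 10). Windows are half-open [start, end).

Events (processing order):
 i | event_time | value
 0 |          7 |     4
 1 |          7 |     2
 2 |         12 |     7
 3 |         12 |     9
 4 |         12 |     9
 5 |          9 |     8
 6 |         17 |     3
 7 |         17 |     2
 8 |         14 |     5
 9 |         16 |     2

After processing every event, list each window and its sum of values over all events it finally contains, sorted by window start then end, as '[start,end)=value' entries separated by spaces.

i=0 t=7 v=4: → [7,12); WM=−∞
i=1 t=7 v=2: → [7,12); WM=6
i=2 t=12 v=7: → [12,17); WM=6
i=3 t=12 v=9: → [12,17); WM=11
i=4 t=12 v=9: → [12,17); WM=11
i=5 t=9 v=8: DROP (t<11-1); WM=11
i=6 t=17 v=3: → [17,22); WM=11
i=7 t=17 v=2: → [17,22); WM=16
i=8 t=14 v=5: DROP (t<16-1); WM=16
i=9 t=16 v=2: → [12,22); WM=16

[7,12)=6 [12,22)=32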